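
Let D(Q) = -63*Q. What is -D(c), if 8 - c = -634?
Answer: 40446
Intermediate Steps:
c = 642 (c = 8 - 1*(-634) = 8 + 634 = 642)
-D(c) = -(-63)*642 = -1*(-40446) = 40446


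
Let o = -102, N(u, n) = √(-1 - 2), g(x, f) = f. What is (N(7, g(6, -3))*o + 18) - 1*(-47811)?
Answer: 47829 - 102*I*√3 ≈ 47829.0 - 176.67*I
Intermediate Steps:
N(u, n) = I*√3 (N(u, n) = √(-3) = I*√3)
(N(7, g(6, -3))*o + 18) - 1*(-47811) = ((I*√3)*(-102) + 18) - 1*(-47811) = (-102*I*√3 + 18) + 47811 = (18 - 102*I*√3) + 47811 = 47829 - 102*I*√3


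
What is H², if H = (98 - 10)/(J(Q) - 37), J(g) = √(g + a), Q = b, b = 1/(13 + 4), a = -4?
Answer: 2238016/(629 - I*√1139)² ≈ 5.6081 + 0.60354*I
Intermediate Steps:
b = 1/17 ≈ 0.058824
Q = 1/17 ≈ 0.058824
J(g) = √(-4 + g) (J(g) = √(g - 4) = √(-4 + g))
H = 88/(-37 + I*√1139/17) (H = (98 - 10)/(√(-4 + 1/17) - 37) = 88/(√(-67/17) - 37) = 88/(I*√1139/17 - 37) = 88/(-37 + I*√1139/17) ≈ -2.3716 - 0.12725*I)
H² = (-13838/5835 - 22*I*√1139/5835)²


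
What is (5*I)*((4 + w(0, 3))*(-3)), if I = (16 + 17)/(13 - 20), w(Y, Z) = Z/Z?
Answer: 2475/7 ≈ 353.57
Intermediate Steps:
w(Y, Z) = 1
I = -33/7 (I = 33/(-7) = 33*(-1/7) = -33/7 ≈ -4.7143)
(5*I)*((4 + w(0, 3))*(-3)) = (5*(-33/7))*((4 + 1)*(-3)) = -825*(-3)/7 = -165/7*(-15) = 2475/7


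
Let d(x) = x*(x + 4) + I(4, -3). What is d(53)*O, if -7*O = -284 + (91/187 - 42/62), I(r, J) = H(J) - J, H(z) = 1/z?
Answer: 14944055234/121737 ≈ 1.2276e+5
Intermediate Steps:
I(r, J) = 1/J - J
d(x) = 8/3 + x*(4 + x) (d(x) = x*(x + 4) + (1/(-3) - 1*(-3)) = x*(4 + x) + (-⅓ + 3) = x*(4 + x) + 8/3 = 8/3 + x*(4 + x))
O = 1647454/40579 (O = -(-284 + (91/187 - 42/62))/7 = -(-284 + (91*(1/187) - 42*1/62))/7 = -(-284 + (91/187 - 21/31))/7 = -(-284 - 1106/5797)/7 = -⅐*(-1647454/5797) = 1647454/40579 ≈ 40.599)
d(53)*O = (8/3 + 53² + 4*53)*(1647454/40579) = (8/3 + 2809 + 212)*(1647454/40579) = (9071/3)*(1647454/40579) = 14944055234/121737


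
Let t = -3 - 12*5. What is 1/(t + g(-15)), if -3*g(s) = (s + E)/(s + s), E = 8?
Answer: -90/5677 ≈ -0.015853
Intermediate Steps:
g(s) = -(8 + s)/(6*s) (g(s) = -(s + 8)/(3*(s + s)) = -(8 + s)/(3*(2*s)) = -(8 + s)*1/(2*s)/3 = -(8 + s)/(6*s))
t = -63 (t = -3 - 60 = -63)
1/(t + g(-15)) = 1/(-63 + (1/6)*(-8 - 1*(-15))/(-15)) = 1/(-63 + (1/6)*(-1/15)*(-8 + 15)) = 1/(-63 + (1/6)*(-1/15)*7) = 1/(-63 - 7/90) = 1/(-5677/90) = -90/5677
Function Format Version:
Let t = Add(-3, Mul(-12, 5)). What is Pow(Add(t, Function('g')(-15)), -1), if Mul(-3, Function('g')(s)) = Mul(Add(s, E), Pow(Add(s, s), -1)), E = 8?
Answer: Rational(-90, 5677) ≈ -0.015853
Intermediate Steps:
Function('g')(s) = Mul(Rational(-1, 6), Pow(s, -1), Add(8, s)) (Function('g')(s) = Mul(Rational(-1, 3), Mul(Add(s, 8), Pow(Add(s, s), -1))) = Mul(Rational(-1, 3), Mul(Add(8, s), Pow(Mul(2, s), -1))) = Mul(Rational(-1, 3), Mul(Add(8, s), Mul(Rational(1, 2), Pow(s, -1)))) = Mul(Rational(-1, 3), Mul(Rational(1, 2), Pow(s, -1), Add(8, s))) = Mul(Rational(-1, 6), Pow(s, -1), Add(8, s)))
t = -63 (t = Add(-3, -60) = -63)
Pow(Add(t, Function('g')(-15)), -1) = Pow(Add(-63, Mul(Rational(1, 6), Pow(-15, -1), Add(-8, Mul(-1, -15)))), -1) = Pow(Add(-63, Mul(Rational(1, 6), Rational(-1, 15), Add(-8, 15))), -1) = Pow(Add(-63, Mul(Rational(1, 6), Rational(-1, 15), 7)), -1) = Pow(Add(-63, Rational(-7, 90)), -1) = Pow(Rational(-5677, 90), -1) = Rational(-90, 5677)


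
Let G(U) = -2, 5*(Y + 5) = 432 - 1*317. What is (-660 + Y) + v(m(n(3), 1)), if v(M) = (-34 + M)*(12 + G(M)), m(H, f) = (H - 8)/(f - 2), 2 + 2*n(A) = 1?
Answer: -897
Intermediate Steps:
Y = 18 (Y = -5 + (432 - 1*317)/5 = -5 + (432 - 317)/5 = -5 + (⅕)*115 = -5 + 23 = 18)
n(A) = -½ (n(A) = -1 + (½)*1 = -1 + ½ = -½)
m(H, f) = (-8 + H)/(-2 + f)
v(M) = -340 + 10*M (v(M) = (-34 + M)*(12 - 2) = (-34 + M)*10 = -340 + 10*M)
(-660 + Y) + v(m(n(3), 1)) = (-660 + 18) + (-340 + 10*((-8 - ½)/(-2 + 1))) = -642 + (-340 + 10*(-17/2/(-1))) = -642 + (-340 + 10*(-1*(-17/2))) = -642 + (-340 + 10*(17/2)) = -642 + (-340 + 85) = -642 - 255 = -897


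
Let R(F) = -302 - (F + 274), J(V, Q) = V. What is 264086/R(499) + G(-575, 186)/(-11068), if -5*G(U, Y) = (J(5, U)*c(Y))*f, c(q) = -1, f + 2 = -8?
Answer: -1461446549/5949050 ≈ -245.66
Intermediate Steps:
f = -10 (f = -2 - 8 = -10)
R(F) = -576 - F (R(F) = -302 - (274 + F) = -302 + (-274 - F) = -576 - F)
G(U, Y) = -10 (G(U, Y) = -5*(-1)*(-10)/5 = -(-1)*(-10) = -⅕*50 = -10)
264086/R(499) + G(-575, 186)/(-11068) = 264086/(-576 - 1*499) - 10/(-11068) = 264086/(-576 - 499) - 10*(-1/11068) = 264086/(-1075) + 5/5534 = 264086*(-1/1075) + 5/5534 = -264086/1075 + 5/5534 = -1461446549/5949050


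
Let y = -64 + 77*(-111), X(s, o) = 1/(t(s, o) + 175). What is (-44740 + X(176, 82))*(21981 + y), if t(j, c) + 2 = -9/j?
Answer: -18207809945080/30439 ≈ -5.9817e+8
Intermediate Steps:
t(j, c) = -2 - 9/j
X(s, o) = 1/(173 - 9/s) (X(s, o) = 1/((-2 - 9/s) + 175) = 1/(173 - 9/s))
y = -8611 (y = -64 - 8547 = -8611)
(-44740 + X(176, 82))*(21981 + y) = (-44740 + 176/(-9 + 173*176))*(21981 - 8611) = (-44740 + 176/(-9 + 30448))*13370 = (-44740 + 176/30439)*13370 = -1361840684/30439*13370 = -18207809945080/30439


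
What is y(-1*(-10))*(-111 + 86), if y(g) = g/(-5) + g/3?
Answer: -100/3 ≈ -33.333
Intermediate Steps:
y(g) = 2*g/15 (y(g) = g*(-⅕) + g*(⅓) = -g/5 + g/3 = 2*g/15)
y(-1*(-10))*(-111 + 86) = (2*(-1*(-10))/15)*(-111 + 86) = ((2/15)*10)*(-25) = (4/3)*(-25) = -100/3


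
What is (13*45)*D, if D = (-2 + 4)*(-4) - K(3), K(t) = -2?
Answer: -3510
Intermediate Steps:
D = -6 (D = (-2 + 4)*(-4) - 1*(-2) = 2*(-4) + 2 = -8 + 2 = -6)
(13*45)*D = (13*45)*(-6) = 585*(-6) = -3510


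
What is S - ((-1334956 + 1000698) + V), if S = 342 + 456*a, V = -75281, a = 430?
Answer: 605961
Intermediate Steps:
S = 196422 (S = 342 + 456*430 = 342 + 196080 = 196422)
S - ((-1334956 + 1000698) + V) = 196422 - ((-1334956 + 1000698) - 75281) = 196422 - (-334258 - 75281) = 196422 - 1*(-409539) = 196422 + 409539 = 605961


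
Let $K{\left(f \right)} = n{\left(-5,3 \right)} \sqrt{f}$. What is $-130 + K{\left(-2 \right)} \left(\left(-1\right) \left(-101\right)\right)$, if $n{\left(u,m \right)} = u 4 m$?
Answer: $-130 - 6060 i \sqrt{2} \approx -130.0 - 8570.1 i$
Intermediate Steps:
$n{\left(u,m \right)} = 4 m u$ ($n{\left(u,m \right)} = 4 u m = 4 m u$)
$K{\left(f \right)} = - 60 \sqrt{f}$ ($K{\left(f \right)} = 4 \cdot 3 \left(-5\right) \sqrt{f} = - 60 \sqrt{f}$)
$-130 + K{\left(-2 \right)} \left(\left(-1\right) \left(-101\right)\right) = -130 + - 60 \sqrt{-2} \left(\left(-1\right) \left(-101\right)\right) = -130 + - 60 i \sqrt{2} \cdot 101 = -130 - 6060 i \sqrt{2}$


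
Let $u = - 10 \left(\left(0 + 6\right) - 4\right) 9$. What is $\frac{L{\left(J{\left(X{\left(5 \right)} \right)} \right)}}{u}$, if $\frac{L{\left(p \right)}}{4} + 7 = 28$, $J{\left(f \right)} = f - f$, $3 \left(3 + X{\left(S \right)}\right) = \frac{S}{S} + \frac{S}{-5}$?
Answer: $- \frac{7}{15} \approx -0.46667$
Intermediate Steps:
$X{\left(S \right)} = - \frac{8}{3} - \frac{S}{15}$ ($X{\left(S \right)} = -3 + \frac{\frac{S}{S} + \frac{S}{-5}}{3} = -3 + \frac{1 + S \left(- \frac{1}{5}\right)}{3} = -3 + \frac{1 - \frac{S}{5}}{3} = -3 - \left(- \frac{1}{3} + \frac{S}{15}\right) = - \frac{8}{3} - \frac{S}{15}$)
$J{\left(f \right)} = 0$
$L{\left(p \right)} = 84$ ($L{\left(p \right)} = -28 + 4 \cdot 28 = -28 + 112 = 84$)
$u = -180$ ($u = - 10 \left(6 - 4\right) 9 = \left(-10\right) 2 \cdot 9 = \left(-20\right) 9 = -180$)
$\frac{L{\left(J{\left(X{\left(5 \right)} \right)} \right)}}{u} = \frac{84}{-180} = 84 \left(- \frac{1}{180}\right) = - \frac{7}{15}$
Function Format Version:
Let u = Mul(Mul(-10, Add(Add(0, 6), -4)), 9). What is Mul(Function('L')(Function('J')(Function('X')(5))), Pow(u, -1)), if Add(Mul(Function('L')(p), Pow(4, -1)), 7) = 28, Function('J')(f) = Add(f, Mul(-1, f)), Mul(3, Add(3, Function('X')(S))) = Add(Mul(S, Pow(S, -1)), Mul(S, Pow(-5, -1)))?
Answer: Rational(-7, 15) ≈ -0.46667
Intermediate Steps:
Function('X')(S) = Add(Rational(-8, 3), Mul(Rational(-1, 15), S)) (Function('X')(S) = Add(-3, Mul(Rational(1, 3), Add(Mul(S, Pow(S, -1)), Mul(S, Pow(-5, -1))))) = Add(-3, Mul(Rational(1, 3), Add(1, Mul(S, Rational(-1, 5))))) = Add(-3, Mul(Rational(1, 3), Add(1, Mul(Rational(-1, 5), S)))) = Add(-3, Add(Rational(1, 3), Mul(Rational(-1, 15), S))) = Add(Rational(-8, 3), Mul(Rational(-1, 15), S)))
Function('J')(f) = 0
Function('L')(p) = 84 (Function('L')(p) = Add(-28, Mul(4, 28)) = Add(-28, 112) = 84)
u = -180 (u = Mul(Mul(-10, Add(6, -4)), 9) = Mul(Mul(-10, 2), 9) = Mul(-20, 9) = -180)
Mul(Function('L')(Function('J')(Function('X')(5))), Pow(u, -1)) = Mul(84, Pow(-180, -1)) = Mul(84, Rational(-1, 180)) = Rational(-7, 15)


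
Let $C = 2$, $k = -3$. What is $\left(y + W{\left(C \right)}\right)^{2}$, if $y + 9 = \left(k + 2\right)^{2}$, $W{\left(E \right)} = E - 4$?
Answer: $100$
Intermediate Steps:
$W{\left(E \right)} = -4 + E$
$y = -8$ ($y = -9 + \left(-3 + 2\right)^{2} = -9 + \left(-1\right)^{2} = -9 + 1 = -8$)
$\left(y + W{\left(C \right)}\right)^{2} = \left(-8 + \left(-4 + 2\right)\right)^{2} = \left(-8 - 2\right)^{2} = \left(-10\right)^{2} = 100$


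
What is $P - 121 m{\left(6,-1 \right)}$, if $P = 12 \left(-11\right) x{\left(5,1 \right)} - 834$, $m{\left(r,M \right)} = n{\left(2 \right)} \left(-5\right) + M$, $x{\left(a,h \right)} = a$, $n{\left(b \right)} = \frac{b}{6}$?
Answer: $- \frac{3514}{3} \approx -1171.3$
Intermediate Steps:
$n{\left(b \right)} = \frac{b}{6}$ ($n{\left(b \right)} = b \frac{1}{6} = \frac{b}{6}$)
$m{\left(r,M \right)} = - \frac{5}{3} + M$ ($m{\left(r,M \right)} = \frac{1}{6} \cdot 2 \left(-5\right) + M = \frac{1}{3} \left(-5\right) + M = - \frac{5}{3} + M$)
$P = -1494$ ($P = 12 \left(-11\right) 5 - 834 = \left(-132\right) 5 - 834 = -660 - 834 = -1494$)
$P - 121 m{\left(6,-1 \right)} = -1494 - 121 \left(- \frac{5}{3} - 1\right) = -1494 - 121 \left(- \frac{8}{3}\right) = -1494 - - \frac{968}{3} = -1494 + \frac{968}{3} = - \frac{3514}{3}$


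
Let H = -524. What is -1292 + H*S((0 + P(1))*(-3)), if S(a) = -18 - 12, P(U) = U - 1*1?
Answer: 14428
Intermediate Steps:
P(U) = -1 + U (P(U) = U - 1 = -1 + U)
S(a) = -30
-1292 + H*S((0 + P(1))*(-3)) = -1292 - 524*(-30) = -1292 + 15720 = 14428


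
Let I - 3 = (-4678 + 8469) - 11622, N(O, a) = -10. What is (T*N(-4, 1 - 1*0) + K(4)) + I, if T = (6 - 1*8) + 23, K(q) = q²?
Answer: -8022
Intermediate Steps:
I = -7828 (I = 3 + ((-4678 + 8469) - 11622) = 3 + (3791 - 11622) = 3 - 7831 = -7828)
T = 21 (T = (6 - 8) + 23 = -2 + 23 = 21)
(T*N(-4, 1 - 1*0) + K(4)) + I = (21*(-10) + 4²) - 7828 = (-210 + 16) - 7828 = -194 - 7828 = -8022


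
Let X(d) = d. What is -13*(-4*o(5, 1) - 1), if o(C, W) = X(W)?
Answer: 65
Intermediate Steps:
o(C, W) = W
-13*(-4*o(5, 1) - 1) = -13*(-4*1 - 1) = -13*(-4 - 1) = -13*(-5) = 65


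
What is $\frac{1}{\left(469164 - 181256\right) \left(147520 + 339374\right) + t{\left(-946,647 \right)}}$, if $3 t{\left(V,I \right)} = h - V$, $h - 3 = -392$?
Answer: $\frac{3}{420542033813} \approx 7.1336 \cdot 10^{-12}$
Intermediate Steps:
$h = -389$ ($h = 3 - 392 = -389$)
$t{\left(V,I \right)} = - \frac{389}{3} - \frac{V}{3}$ ($t{\left(V,I \right)} = \frac{-389 - V}{3} = - \frac{389}{3} - \frac{V}{3}$)
$\frac{1}{\left(469164 - 181256\right) \left(147520 + 339374\right) + t{\left(-946,647 \right)}} = \frac{1}{\left(469164 - 181256\right) \left(147520 + 339374\right) - - \frac{557}{3}} = \frac{1}{287908 \cdot 486894 + \left(- \frac{389}{3} + \frac{946}{3}\right)} = \frac{1}{140180677752 + \frac{557}{3}} = \frac{1}{\frac{420542033813}{3}} = \frac{3}{420542033813}$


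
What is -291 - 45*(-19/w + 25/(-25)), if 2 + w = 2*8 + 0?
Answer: -2589/14 ≈ -184.93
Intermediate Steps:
w = 14 (w = -2 + (2*8 + 0) = -2 + (16 + 0) = -2 + 16 = 14)
-291 - 45*(-19/w + 25/(-25)) = -291 - 45*(-19/14 + 25/(-25)) = -291 - 45*(-19*1/14 + 25*(-1/25)) = -291 - 45*(-19/14 - 1) = -291 - 45*(-33/14) = -291 + 1485/14 = -2589/14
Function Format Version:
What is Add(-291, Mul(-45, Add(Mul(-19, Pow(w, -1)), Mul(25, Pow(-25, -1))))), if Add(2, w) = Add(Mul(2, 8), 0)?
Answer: Rational(-2589, 14) ≈ -184.93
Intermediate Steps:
w = 14 (w = Add(-2, Add(Mul(2, 8), 0)) = Add(-2, Add(16, 0)) = Add(-2, 16) = 14)
Add(-291, Mul(-45, Add(Mul(-19, Pow(w, -1)), Mul(25, Pow(-25, -1))))) = Add(-291, Mul(-45, Add(Mul(-19, Pow(14, -1)), Mul(25, Pow(-25, -1))))) = Add(-291, Mul(-45, Add(Mul(-19, Rational(1, 14)), Mul(25, Rational(-1, 25))))) = Add(-291, Mul(-45, Add(Rational(-19, 14), -1))) = Add(-291, Mul(-45, Rational(-33, 14))) = Add(-291, Rational(1485, 14)) = Rational(-2589, 14)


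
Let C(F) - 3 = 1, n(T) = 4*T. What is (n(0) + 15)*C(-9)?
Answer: 60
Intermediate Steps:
C(F) = 4 (C(F) = 3 + 1 = 4)
(n(0) + 15)*C(-9) = (4*0 + 15)*4 = (0 + 15)*4 = 15*4 = 60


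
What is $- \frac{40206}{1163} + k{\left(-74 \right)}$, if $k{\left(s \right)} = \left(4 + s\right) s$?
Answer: $\frac{5984134}{1163} \approx 5145.4$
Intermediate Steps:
$k{\left(s \right)} = s \left(4 + s\right)$
$- \frac{40206}{1163} + k{\left(-74 \right)} = - \frac{40206}{1163} - 74 \left(4 - 74\right) = \left(-40206\right) \frac{1}{1163} - -5180 = - \frac{40206}{1163} + 5180 = \frac{5984134}{1163}$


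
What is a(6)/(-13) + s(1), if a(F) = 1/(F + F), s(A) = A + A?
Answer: 311/156 ≈ 1.9936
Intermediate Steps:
s(A) = 2*A
a(F) = 1/(2*F)
a(6)/(-13) + s(1) = ((½)/6)/(-13) + 2*1 = -1/(26*6) + 2 = -1/13*1/12 + 2 = -1/156 + 2 = 311/156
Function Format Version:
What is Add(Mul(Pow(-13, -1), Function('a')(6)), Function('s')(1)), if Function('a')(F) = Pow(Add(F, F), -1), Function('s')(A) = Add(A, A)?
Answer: Rational(311, 156) ≈ 1.9936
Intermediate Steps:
Function('s')(A) = Mul(2, A)
Function('a')(F) = Mul(Rational(1, 2), Pow(F, -1)) (Function('a')(F) = Pow(Mul(2, F), -1) = Mul(Rational(1, 2), Pow(F, -1)))
Add(Mul(Pow(-13, -1), Function('a')(6)), Function('s')(1)) = Add(Mul(Pow(-13, -1), Mul(Rational(1, 2), Pow(6, -1))), Mul(2, 1)) = Add(Mul(Rational(-1, 13), Mul(Rational(1, 2), Rational(1, 6))), 2) = Add(Mul(Rational(-1, 13), Rational(1, 12)), 2) = Add(Rational(-1, 156), 2) = Rational(311, 156)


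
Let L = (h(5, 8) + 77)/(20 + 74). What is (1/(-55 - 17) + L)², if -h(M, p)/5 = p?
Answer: 1651225/11451456 ≈ 0.14419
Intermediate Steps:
h(M, p) = -5*p
L = 37/94 (L = (-5*8 + 77)/(20 + 74) = (-40 + 77)/94 = 37*(1/94) = 37/94 ≈ 0.39362)
(1/(-55 - 17) + L)² = (1/(-55 - 17) + 37/94)² = (1/(-72) + 37/94)² = (-1/72 + 37/94)² = (1285/3384)² = 1651225/11451456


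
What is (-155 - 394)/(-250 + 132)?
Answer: 549/118 ≈ 4.6525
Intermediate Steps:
(-155 - 394)/(-250 + 132) = -549/(-118) = -549*(-1/118) = 549/118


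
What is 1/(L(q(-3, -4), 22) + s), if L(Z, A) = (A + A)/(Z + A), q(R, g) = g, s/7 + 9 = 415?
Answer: 9/25600 ≈ 0.00035156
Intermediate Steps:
s = 2842 (s = -63 + 7*415 = -63 + 2905 = 2842)
L(Z, A) = 2*A/(A + Z) (L(Z, A) = (2*A)/(A + Z) = 2*A/(A + Z))
1/(L(q(-3, -4), 22) + s) = 1/(2*22/(22 - 4) + 2842) = 1/(2*22/18 + 2842) = 1/(2*22*(1/18) + 2842) = 1/(22/9 + 2842) = 1/(25600/9) = 9/25600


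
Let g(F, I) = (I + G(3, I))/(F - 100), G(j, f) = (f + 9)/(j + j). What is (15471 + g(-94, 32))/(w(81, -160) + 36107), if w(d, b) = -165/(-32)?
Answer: 6263656/14620713 ≈ 0.42841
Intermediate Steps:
w(d, b) = 165/32 (w(d, b) = -165*(-1/32) = 165/32)
G(j, f) = (9 + f)/(2*j) (G(j, f) = (9 + f)/((2*j)) = (9 + f)*(1/(2*j)) = (9 + f)/(2*j))
g(F, I) = (3/2 + 7*I/6)/(-100 + F) (g(F, I) = (I + (1/2)*(9 + I)/3)/(F - 100) = (I + (1/2)*(1/3)*(9 + I))/(-100 + F) = (I + (3/2 + I/6))/(-100 + F) = (3/2 + 7*I/6)/(-100 + F))
(15471 + g(-94, 32))/(w(81, -160) + 36107) = (15471 + (9 + 7*32)/(6*(-100 - 94)))/(165/32 + 36107) = (15471 + (1/6)*(9 + 224)/(-194))/(1155589/32) = (15471 + (1/6)*(-1/194)*233)*(32/1155589) = (15471 - 233/1164)*(32/1155589) = (18008011/1164)*(32/1155589) = 6263656/14620713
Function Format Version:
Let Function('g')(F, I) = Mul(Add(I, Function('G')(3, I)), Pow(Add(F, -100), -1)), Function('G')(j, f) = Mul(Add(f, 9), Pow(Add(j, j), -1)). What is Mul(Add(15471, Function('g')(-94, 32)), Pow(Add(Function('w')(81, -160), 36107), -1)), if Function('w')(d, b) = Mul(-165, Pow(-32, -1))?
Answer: Rational(6263656, 14620713) ≈ 0.42841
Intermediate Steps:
Function('w')(d, b) = Rational(165, 32) (Function('w')(d, b) = Mul(-165, Rational(-1, 32)) = Rational(165, 32))
Function('G')(j, f) = Mul(Rational(1, 2), Pow(j, -1), Add(9, f)) (Function('G')(j, f) = Mul(Add(9, f), Pow(Mul(2, j), -1)) = Mul(Add(9, f), Mul(Rational(1, 2), Pow(j, -1))) = Mul(Rational(1, 2), Pow(j, -1), Add(9, f)))
Function('g')(F, I) = Mul(Pow(Add(-100, F), -1), Add(Rational(3, 2), Mul(Rational(7, 6), I))) (Function('g')(F, I) = Mul(Add(I, Mul(Rational(1, 2), Pow(3, -1), Add(9, I))), Pow(Add(F, -100), -1)) = Mul(Add(I, Mul(Rational(1, 2), Rational(1, 3), Add(9, I))), Pow(Add(-100, F), -1)) = Mul(Add(I, Add(Rational(3, 2), Mul(Rational(1, 6), I))), Pow(Add(-100, F), -1)) = Mul(Add(Rational(3, 2), Mul(Rational(7, 6), I)), Pow(Add(-100, F), -1)) = Mul(Pow(Add(-100, F), -1), Add(Rational(3, 2), Mul(Rational(7, 6), I))))
Mul(Add(15471, Function('g')(-94, 32)), Pow(Add(Function('w')(81, -160), 36107), -1)) = Mul(Add(15471, Mul(Rational(1, 6), Pow(Add(-100, -94), -1), Add(9, Mul(7, 32)))), Pow(Add(Rational(165, 32), 36107), -1)) = Mul(Add(15471, Mul(Rational(1, 6), Pow(-194, -1), Add(9, 224))), Pow(Rational(1155589, 32), -1)) = Mul(Add(15471, Mul(Rational(1, 6), Rational(-1, 194), 233)), Rational(32, 1155589)) = Mul(Add(15471, Rational(-233, 1164)), Rational(32, 1155589)) = Mul(Rational(18008011, 1164), Rational(32, 1155589)) = Rational(6263656, 14620713)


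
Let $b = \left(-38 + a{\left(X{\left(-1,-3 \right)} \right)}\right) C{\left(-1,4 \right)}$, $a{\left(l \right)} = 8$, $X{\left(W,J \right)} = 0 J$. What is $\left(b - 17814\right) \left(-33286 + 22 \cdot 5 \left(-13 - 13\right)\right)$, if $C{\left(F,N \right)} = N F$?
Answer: $639567324$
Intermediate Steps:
$C{\left(F,N \right)} = F N$
$X{\left(W,J \right)} = 0$
$b = 120$ ($b = \left(-38 + 8\right) \left(\left(-1\right) 4\right) = \left(-30\right) \left(-4\right) = 120$)
$\left(b - 17814\right) \left(-33286 + 22 \cdot 5 \left(-13 - 13\right)\right) = \left(120 - 17814\right) \left(-33286 + 22 \cdot 5 \left(-13 - 13\right)\right) = - 17694 \left(-33286 + 110 \left(-13 - 13\right)\right) = - 17694 \left(-33286 + 110 \left(-26\right)\right) = - 17694 \left(-33286 - 2860\right) = \left(-17694\right) \left(-36146\right) = 639567324$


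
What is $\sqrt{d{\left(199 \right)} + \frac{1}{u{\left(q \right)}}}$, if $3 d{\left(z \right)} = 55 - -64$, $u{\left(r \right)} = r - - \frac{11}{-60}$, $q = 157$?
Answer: $\frac{\sqrt{3359553}}{291} \approx 6.2987$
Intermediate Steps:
$u{\left(r \right)} = - \frac{11}{60} + r$ ($u{\left(r \right)} = r - \left(-11\right) \left(- \frac{1}{60}\right) = r - \frac{11}{60} = - \frac{11}{60} + r$)
$d{\left(z \right)} = \frac{119}{3}$ ($d{\left(z \right)} = \frac{55 - -64}{3} = \frac{55 + 64}{3} = \frac{1}{3} \cdot 119 = \frac{119}{3}$)
$\sqrt{d{\left(199 \right)} + \frac{1}{u{\left(q \right)}}} = \sqrt{\frac{119}{3} + \frac{1}{- \frac{11}{60} + 157}} = \sqrt{\frac{119}{3} + \frac{1}{\frac{9409}{60}}} = \sqrt{\frac{119}{3} + \frac{60}{9409}} = \sqrt{\frac{1119851}{28227}} = \frac{\sqrt{3359553}}{291}$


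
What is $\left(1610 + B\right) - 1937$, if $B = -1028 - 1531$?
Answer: $-2886$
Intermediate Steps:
$B = -2559$ ($B = -1028 - 1531 = -2559$)
$\left(1610 + B\right) - 1937 = \left(1610 - 2559\right) - 1937 = -949 - 1937 = -2886$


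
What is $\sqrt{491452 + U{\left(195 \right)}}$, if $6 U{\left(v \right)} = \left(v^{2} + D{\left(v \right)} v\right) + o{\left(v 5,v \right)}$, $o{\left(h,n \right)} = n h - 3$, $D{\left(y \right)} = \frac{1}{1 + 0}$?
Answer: $\sqrt{529509} \approx 727.67$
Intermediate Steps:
$D{\left(y \right)} = 1$ ($D{\left(y \right)} = 1^{-1} = 1$)
$o{\left(h,n \right)} = -3 + h n$ ($o{\left(h,n \right)} = h n - 3 = -3 + h n$)
$U{\left(v \right)} = - \frac{1}{2} + v^{2} + \frac{v}{6}$ ($U{\left(v \right)} = \frac{\left(v^{2} + 1 v\right) + \left(-3 + v 5 v\right)}{6} = \frac{\left(v^{2} + v\right) + \left(-3 + 5 v v\right)}{6} = \frac{\left(v + v^{2}\right) + \left(-3 + 5 v^{2}\right)}{6} = \frac{-3 + v + 6 v^{2}}{6} = - \frac{1}{2} + v^{2} + \frac{v}{6}$)
$\sqrt{491452 + U{\left(195 \right)}} = \sqrt{491452 + \left(- \frac{1}{2} + 195^{2} + \frac{1}{6} \cdot 195\right)} = \sqrt{491452 + \left(- \frac{1}{2} + 38025 + \frac{65}{2}\right)} = \sqrt{491452 + 38057} = \sqrt{529509}$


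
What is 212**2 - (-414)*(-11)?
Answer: 40390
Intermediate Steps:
212**2 - (-414)*(-11) = 44944 - 1*4554 = 44944 - 4554 = 40390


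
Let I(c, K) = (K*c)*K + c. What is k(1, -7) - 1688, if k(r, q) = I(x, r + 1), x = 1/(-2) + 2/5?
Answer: -3377/2 ≈ -1688.5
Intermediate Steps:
x = -1/10 (x = 1*(-1/2) + 2*(1/5) = -1/2 + 2/5 = -1/10 ≈ -0.10000)
I(c, K) = c + c*K**2 (I(c, K) = c*K**2 + c = c + c*K**2)
k(r, q) = -1/10 - (1 + r)**2/10 (k(r, q) = -(1 + (r + 1)**2)/10 = -(1 + (1 + r)**2)/10 = -1/10 - (1 + r)**2/10)
k(1, -7) - 1688 = (-1/10 - (1 + 1)**2/10) - 1688 = (-1/10 - 1/10*2**2) - 1688 = (-1/10 - 1/10*4) - 1688 = (-1/10 - 2/5) - 1688 = -1/2 - 1688 = -3377/2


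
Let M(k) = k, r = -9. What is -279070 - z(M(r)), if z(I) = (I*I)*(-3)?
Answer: -278827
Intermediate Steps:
z(I) = -3*I² (z(I) = I²*(-3) = -3*I²)
-279070 - z(M(r)) = -279070 - (-3)*(-9)² = -279070 - (-3)*81 = -279070 - 1*(-243) = -279070 + 243 = -278827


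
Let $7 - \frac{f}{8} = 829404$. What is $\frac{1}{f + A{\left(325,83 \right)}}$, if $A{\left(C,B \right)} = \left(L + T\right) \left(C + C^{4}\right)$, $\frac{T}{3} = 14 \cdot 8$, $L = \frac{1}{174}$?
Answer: $\frac{87}{326135929310563} \approx 2.6676 \cdot 10^{-13}$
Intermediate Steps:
$f = -6635176$ ($f = 56 - 6635232 = -6635176$)
$L = \frac{1}{174} \approx 0.0057471$
$T = 336$ ($T = 3 \cdot 14 \cdot 8 = 3 \cdot 112 = 336$)
$A{\left(C,B \right)} = \frac{58465 C}{174} + \frac{58465 C^{4}}{174}$ ($A{\left(C,B \right)} = \left(\frac{1}{174} + 336\right) \left(C + C^{4}\right) = \frac{58465 \left(C + C^{4}\right)}{174} = \frac{58465 C}{174} + \frac{58465 C^{4}}{174}$)
$\frac{1}{f + A{\left(325,83 \right)}} = \frac{1}{-6635176 + \frac{58465}{174} \cdot 325 \left(1 + 325^{3}\right)} = \frac{1}{-6635176 + \frac{58465}{174} \cdot 325 \left(1 + 34328125\right)} = \frac{1}{-6635176 + \frac{58465}{174} \cdot 325 \cdot 34328126} = \frac{1}{-6635176 + \frac{326136506570875}{87}} = \frac{1}{\frac{326135929310563}{87}} = \frac{87}{326135929310563}$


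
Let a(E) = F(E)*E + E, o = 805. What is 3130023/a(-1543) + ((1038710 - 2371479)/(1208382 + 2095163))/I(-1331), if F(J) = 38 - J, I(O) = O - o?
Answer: -1577382407741269/1230341986471080 ≈ -1.2821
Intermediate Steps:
I(O) = -805 + O (I(O) = O - 1*805 = O - 805 = -805 + O)
a(E) = E + E*(38 - E) (a(E) = (38 - E)*E + E = E*(38 - E) + E = E + E*(38 - E))
3130023/a(-1543) + ((1038710 - 2371479)/(1208382 + 2095163))/I(-1331) = 3130023/((-1543*(39 - 1*(-1543)))) + ((1038710 - 2371479)/(1208382 + 2095163))/(-805 - 1331) = 3130023/((-1543*(39 + 1543))) - 1332769/3303545/(-2136) = 3130023/((-1543*1582)) - 1332769*1/3303545*(-1/2136) = 3130023/(-2441026) - 1332769/3303545*(-1/2136) = 3130023*(-1/2441026) + 1332769/7056372120 = -3130023/2441026 + 1332769/7056372120 = -1577382407741269/1230341986471080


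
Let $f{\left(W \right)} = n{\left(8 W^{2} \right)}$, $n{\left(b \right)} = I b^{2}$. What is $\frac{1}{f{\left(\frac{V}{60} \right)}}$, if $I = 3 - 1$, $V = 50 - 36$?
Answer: $\frac{50625}{19208} \approx 2.6356$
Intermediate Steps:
$V = 14$
$I = 2$ ($I = 3 - 1 = 2$)
$n{\left(b \right)} = 2 b^{2}$
$f{\left(W \right)} = 128 W^{4}$ ($f{\left(W \right)} = 2 \left(8 W^{2}\right)^{2} = 2 \cdot 64 W^{4} = 128 W^{4}$)
$\frac{1}{f{\left(\frac{V}{60} \right)}} = \frac{1}{128 \left(\frac{14}{60}\right)^{4}} = \frac{1}{128 \left(14 \cdot \frac{1}{60}\right)^{4}} = \frac{1}{128 \left(\frac{7}{30}\right)^{4}} = \frac{1}{128 \cdot \frac{2401}{810000}} = \frac{1}{\frac{19208}{50625}} = \frac{50625}{19208}$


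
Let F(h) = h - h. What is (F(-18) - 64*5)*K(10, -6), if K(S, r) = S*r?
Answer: 19200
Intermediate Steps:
F(h) = 0
(F(-18) - 64*5)*K(10, -6) = (0 - 64*5)*(10*(-6)) = (0 - 320)*(-60) = -320*(-60) = 19200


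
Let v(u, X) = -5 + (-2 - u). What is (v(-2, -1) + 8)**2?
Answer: 9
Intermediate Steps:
v(u, X) = -7 - u
(v(-2, -1) + 8)**2 = ((-7 - 1*(-2)) + 8)**2 = ((-7 + 2) + 8)**2 = (-5 + 8)**2 = 3**2 = 9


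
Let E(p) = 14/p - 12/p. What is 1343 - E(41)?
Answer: 55061/41 ≈ 1343.0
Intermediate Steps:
E(p) = 2/p
1343 - E(41) = 1343 - 2/41 = 55061/41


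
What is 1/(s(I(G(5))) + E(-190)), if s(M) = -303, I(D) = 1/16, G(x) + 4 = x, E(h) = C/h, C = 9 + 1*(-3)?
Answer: -95/28788 ≈ -0.0033000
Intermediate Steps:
C = 6 (C = 9 - 3 = 6)
E(h) = 6/h
G(x) = -4 + x
I(D) = 1/16
1/(s(I(G(5))) + E(-190)) = 1/(-303 + 6/(-190)) = 1/(-303 + 6*(-1/190)) = 1/(-303 - 3/95) = 1/(-28788/95) = -95/28788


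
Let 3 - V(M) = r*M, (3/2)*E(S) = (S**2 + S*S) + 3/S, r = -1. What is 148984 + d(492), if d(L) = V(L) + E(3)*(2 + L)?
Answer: 467209/3 ≈ 1.5574e+5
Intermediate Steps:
E(S) = 2/S + 4*S**2/3 (E(S) = 2*((S**2 + S*S) + 3/S)/3 = 2*((S**2 + S**2) + 3/S)/3 = 2*(2*S**2 + 3/S)/3 = 2/S + 4*S**2/3)
V(M) = 3 + M (V(M) = 3 - (-1)*M = 3 + M)
d(L) = 85/3 + 41*L/3 (d(L) = (3 + L) + ((2/3)*(3 + 2*3**3)/3)*(2 + L) = (3 + L) + ((2/3)*(1/3)*(3 + 2*27))*(2 + L) = (3 + L) + ((2/3)*(1/3)*(3 + 54))*(2 + L) = (3 + L) + ((2/3)*(1/3)*57)*(2 + L) = (3 + L) + 38*(2 + L)/3 = (3 + L) + (76/3 + 38*L/3) = 85/3 + 41*L/3)
148984 + d(492) = 148984 + (85/3 + (41/3)*492) = 148984 + (85/3 + 6724) = 148984 + 20257/3 = 467209/3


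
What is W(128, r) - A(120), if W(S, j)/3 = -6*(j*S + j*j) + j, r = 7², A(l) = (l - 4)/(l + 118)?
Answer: -18560131/119 ≈ -1.5597e+5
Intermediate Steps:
A(l) = (-4 + l)/(118 + l)
r = 49
W(S, j) = -18*j² + 3*j - 18*S*j (W(S, j) = 3*(-6*(j*S + j*j) + j) = 3*(-6*(S*j + j²) + j) = 3*(-6*(j² + S*j) + j) = 3*((-6*j² - 6*S*j) + j) = 3*(j - 6*j² - 6*S*j) = -18*j² + 3*j - 18*S*j)
W(128, r) - A(120) = 3*49*(1 - 6*128 - 6*49) - (-4 + 120)/(118 + 120) = 3*49*(1 - 768 - 294) - 116/238 = 3*49*(-1061) - 116/238 = -155967 - 1*58/119 = -155967 - 58/119 = -18560131/119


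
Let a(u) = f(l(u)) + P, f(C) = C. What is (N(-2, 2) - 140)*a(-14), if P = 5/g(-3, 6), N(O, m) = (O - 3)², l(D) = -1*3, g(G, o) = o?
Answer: 1495/6 ≈ 249.17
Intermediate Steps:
l(D) = -3
N(O, m) = (-3 + O)²
P = ⅚ (P = 5/6 = 5*(⅙) = ⅚ ≈ 0.83333)
a(u) = -13/6 (a(u) = -3 + ⅚ = -13/6)
(N(-2, 2) - 140)*a(-14) = ((-3 - 2)² - 140)*(-13/6) = ((-5)² - 140)*(-13/6) = (25 - 140)*(-13/6) = -115*(-13/6) = 1495/6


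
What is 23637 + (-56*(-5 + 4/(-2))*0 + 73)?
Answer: 23710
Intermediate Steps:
23637 + (-56*(-5 + 4/(-2))*0 + 73) = 23637 + (-56*(-5 + 4*(-1/2))*0 + 73) = 23637 + (-56*(-5 - 2)*0 + 73) = 23637 + (-(-392)*0 + 73) = 23637 + (-56*0 + 73) = 23637 + (0 + 73) = 23637 + 73 = 23710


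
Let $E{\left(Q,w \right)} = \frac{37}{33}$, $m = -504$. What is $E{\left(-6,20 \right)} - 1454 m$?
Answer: $\frac{24182965}{33} \approx 7.3282 \cdot 10^{5}$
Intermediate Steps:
$E{\left(Q,w \right)} = \frac{37}{33}$ ($E{\left(Q,w \right)} = 37 \cdot \frac{1}{33} = \frac{37}{33}$)
$E{\left(-6,20 \right)} - 1454 m = \frac{37}{33} - -732816 = \frac{37}{33} + 732816 = \frac{24182965}{33}$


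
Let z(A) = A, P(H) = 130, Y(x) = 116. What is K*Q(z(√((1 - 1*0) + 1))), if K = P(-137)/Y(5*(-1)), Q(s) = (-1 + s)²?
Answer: 195/58 - 65*√2/29 ≈ 0.19228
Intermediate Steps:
K = 65/58 (K = 130/116 = 130*(1/116) = 65/58 ≈ 1.1207)
K*Q(z(√((1 - 1*0) + 1))) = 65*(-1 + √((1 - 1*0) + 1))²/58 = 65*(-1 + √((1 + 0) + 1))²/58 = 65*(-1 + √(1 + 1))²/58 = 65*(-1 + √2)²/58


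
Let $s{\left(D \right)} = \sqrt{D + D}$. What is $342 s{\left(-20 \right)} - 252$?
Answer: $-252 + 684 i \sqrt{10} \approx -252.0 + 2163.0 i$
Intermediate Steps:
$s{\left(D \right)} = \sqrt{2} \sqrt{D}$ ($s{\left(D \right)} = \sqrt{2 D} = \sqrt{2} \sqrt{D}$)
$342 s{\left(-20 \right)} - 252 = 342 \sqrt{2} \sqrt{-20} - 252 = 342 \sqrt{2} \cdot 2 i \sqrt{5} - 252 = 342 \cdot 2 i \sqrt{10} - 252 = 684 i \sqrt{10} - 252 = -252 + 684 i \sqrt{10}$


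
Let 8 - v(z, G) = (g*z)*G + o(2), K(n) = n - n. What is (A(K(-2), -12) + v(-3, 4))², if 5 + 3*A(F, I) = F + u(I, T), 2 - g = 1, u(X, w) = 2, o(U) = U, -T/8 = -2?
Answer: 289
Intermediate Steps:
T = 16 (T = -8*(-2) = 16)
K(n) = 0
g = 1 (g = 2 - 1*1 = 2 - 1 = 1)
v(z, G) = 6 - G*z (v(z, G) = 8 - ((1*z)*G + 2) = 8 - (z*G + 2) = 8 - (G*z + 2) = 8 - (2 + G*z) = 8 + (-2 - G*z) = 6 - G*z)
A(F, I) = -1 + F/3 (A(F, I) = -5/3 + (F + 2)/3 = -5/3 + (2 + F)/3 = -5/3 + (⅔ + F/3) = -1 + F/3)
(A(K(-2), -12) + v(-3, 4))² = ((-1 + (⅓)*0) + (6 - 1*4*(-3)))² = ((-1 + 0) + (6 + 12))² = (-1 + 18)² = 17² = 289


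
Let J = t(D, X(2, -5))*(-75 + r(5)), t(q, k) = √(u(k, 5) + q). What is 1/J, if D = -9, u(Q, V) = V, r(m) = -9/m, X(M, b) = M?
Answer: 5*I/768 ≈ 0.0065104*I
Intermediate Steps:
t(q, k) = √(5 + q)
J = -768*I/5 (J = √(5 - 9)*(-75 - 9/5) = √(-4)*(-75 - 9*⅕) = (2*I)*(-75 - 9/5) = (2*I)*(-384/5) = -768*I/5 ≈ -153.6*I)
1/J = 1/(-768*I/5) = 5*I/768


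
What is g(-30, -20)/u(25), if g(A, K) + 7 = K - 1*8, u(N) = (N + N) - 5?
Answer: -7/9 ≈ -0.77778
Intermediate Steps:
u(N) = -5 + 2*N (u(N) = 2*N - 5 = -5 + 2*N)
g(A, K) = -15 + K (g(A, K) = -7 + (K - 1*8) = -7 + (K - 8) = -7 + (-8 + K) = -15 + K)
g(-30, -20)/u(25) = (-15 - 20)/(-5 + 2*25) = -35/(-5 + 50) = -35/45 = -35*1/45 = -7/9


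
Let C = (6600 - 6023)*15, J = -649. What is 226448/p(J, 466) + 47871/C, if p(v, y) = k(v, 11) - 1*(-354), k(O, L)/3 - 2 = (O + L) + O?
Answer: -597437023/10100385 ≈ -59.150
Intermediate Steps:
k(O, L) = 6 + 3*L + 6*O (k(O, L) = 6 + 3*((O + L) + O) = 6 + 3*((L + O) + O) = 6 + 3*(L + 2*O) = 6 + (3*L + 6*O) = 6 + 3*L + 6*O)
p(v, y) = 393 + 6*v (p(v, y) = (6 + 3*11 + 6*v) - 1*(-354) = (6 + 33 + 6*v) + 354 = (39 + 6*v) + 354 = 393 + 6*v)
C = 8655 (C = 577*15 = 8655)
226448/p(J, 466) + 47871/C = 226448/(393 + 6*(-649)) + 47871/8655 = 226448/(393 - 3894) + 47871*(1/8655) = 226448/(-3501) + 15957/2885 = 226448*(-1/3501) + 15957/2885 = -226448/3501 + 15957/2885 = -597437023/10100385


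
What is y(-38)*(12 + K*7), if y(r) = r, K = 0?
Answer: -456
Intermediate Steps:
y(-38)*(12 + K*7) = -38*(12 + 0*7) = -38*(12 + 0) = -38*12 = -456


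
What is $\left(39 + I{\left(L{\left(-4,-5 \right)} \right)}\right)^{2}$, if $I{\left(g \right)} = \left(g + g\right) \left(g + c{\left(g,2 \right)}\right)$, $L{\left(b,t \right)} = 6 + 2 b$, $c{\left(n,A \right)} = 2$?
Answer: $1521$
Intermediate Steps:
$I{\left(g \right)} = 2 g \left(2 + g\right)$ ($I{\left(g \right)} = \left(g + g\right) \left(g + 2\right) = 2 g \left(2 + g\right)$)
$\left(39 + I{\left(L{\left(-4,-5 \right)} \right)}\right)^{2} = \left(39 + 2 \left(6 + 2 \left(-4\right)\right) \left(2 + \left(6 + 2 \left(-4\right)\right)\right)\right)^{2} = \left(39 + 2 \left(6 - 8\right) \left(2 + \left(6 - 8\right)\right)\right)^{2} = \left(39 + 2 \left(-2\right) \left(2 - 2\right)\right)^{2} = \left(39 + 2 \left(-2\right) 0\right)^{2} = \left(39 + 0\right)^{2} = 39^{2} = 1521$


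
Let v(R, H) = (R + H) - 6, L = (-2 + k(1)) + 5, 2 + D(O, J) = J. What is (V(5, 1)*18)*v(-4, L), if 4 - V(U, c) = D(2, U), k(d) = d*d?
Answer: -108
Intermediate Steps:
k(d) = d²
D(O, J) = -2 + J
V(U, c) = 6 - U (V(U, c) = 4 - (-2 + U) = 4 + (2 - U) = 6 - U)
L = 4 (L = (-2 + 1²) + 5 = (-2 + 1) + 5 = -1 + 5 = 4)
v(R, H) = -6 + H + R (v(R, H) = (H + R) - 6 = -6 + H + R)
(V(5, 1)*18)*v(-4, L) = ((6 - 1*5)*18)*(-6 + 4 - 4) = ((6 - 5)*18)*(-6) = (1*18)*(-6) = 18*(-6) = -108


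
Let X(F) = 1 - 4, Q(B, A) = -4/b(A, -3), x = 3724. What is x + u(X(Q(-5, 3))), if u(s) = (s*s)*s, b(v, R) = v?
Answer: 3697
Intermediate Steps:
Q(B, A) = -4/A
X(F) = -3
u(s) = s³ (u(s) = s²*s = s³)
x + u(X(Q(-5, 3))) = 3724 + (-3)³ = 3724 - 27 = 3697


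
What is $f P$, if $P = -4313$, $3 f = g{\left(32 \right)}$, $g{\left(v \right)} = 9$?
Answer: $-12939$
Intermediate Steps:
$f = 3$ ($f = \frac{1}{3} \cdot 9 = 3$)
$f P = 3 \left(-4313\right) = -12939$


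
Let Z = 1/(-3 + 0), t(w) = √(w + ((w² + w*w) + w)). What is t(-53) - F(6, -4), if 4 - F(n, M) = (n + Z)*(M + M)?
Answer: -148/3 + 2*√1378 ≈ 24.910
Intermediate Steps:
t(w) = √(2*w + 2*w²) (t(w) = √(w + ((w² + w²) + w)) = √(w + (2*w² + w)) = √(w + (w + 2*w²)) = √(2*w + 2*w²))
Z = -⅓ (Z = 1/(-3) = -⅓ ≈ -0.33333)
F(n, M) = 4 - 2*M*(-⅓ + n) (F(n, M) = 4 - (n - ⅓)*(M + M) = 4 - (-⅓ + n)*2*M = 4 - 2*M*(-⅓ + n))
t(-53) - F(6, -4) = √2*√(-53*(1 - 53)) - (4 + (⅔)*(-4) - 2*(-4)*6) = √2*√(-53*(-52)) - (4 - 8/3 + 48) = √2*√2756 - 1*148/3 = √2*(2*√689) - 148/3 = 2*√1378 - 148/3 = -148/3 + 2*√1378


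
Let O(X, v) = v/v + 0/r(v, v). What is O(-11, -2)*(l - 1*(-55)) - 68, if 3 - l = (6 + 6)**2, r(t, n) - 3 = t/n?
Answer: -154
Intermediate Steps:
r(t, n) = 3 + t/n
l = -141 (l = 3 - (6 + 6)**2 = 3 - 1*12**2 = 3 - 1*144 = 3 - 144 = -141)
O(X, v) = 1 (O(X, v) = v/v + 0/(3 + v/v) = 1 + 0/(3 + 1) = 1 + 0/4 = 1 + 0*(1/4) = 1 + 0 = 1)
O(-11, -2)*(l - 1*(-55)) - 68 = 1*(-141 - 1*(-55)) - 68 = 1*(-141 + 55) - 68 = 1*(-86) - 68 = -86 - 68 = -154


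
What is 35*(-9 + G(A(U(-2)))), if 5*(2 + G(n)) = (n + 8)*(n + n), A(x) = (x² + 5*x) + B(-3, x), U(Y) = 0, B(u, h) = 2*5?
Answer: 2135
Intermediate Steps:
B(u, h) = 10
A(x) = 10 + x² + 5*x (A(x) = (x² + 5*x) + 10 = 10 + x² + 5*x)
G(n) = -2 + 2*n*(8 + n)/5 (G(n) = -2 + ((n + 8)*(n + n))/5 = -2 + ((8 + n)*(2*n))/5 = -2 + (2*n*(8 + n))/5 = -2 + 2*n*(8 + n)/5)
35*(-9 + G(A(U(-2)))) = 35*(-9 + (-2 + 2*(10 + 0² + 5*0)²/5 + 16*(10 + 0² + 5*0)/5)) = 35*(-9 + (-2 + 2*(10 + 0 + 0)²/5 + 16*(10 + 0 + 0)/5)) = 35*(-9 + (-2 + (⅖)*10² + (16/5)*10)) = 35*(-9 + (-2 + (⅖)*100 + 32)) = 35*(-9 + (-2 + 40 + 32)) = 35*(-9 + 70) = 35*61 = 2135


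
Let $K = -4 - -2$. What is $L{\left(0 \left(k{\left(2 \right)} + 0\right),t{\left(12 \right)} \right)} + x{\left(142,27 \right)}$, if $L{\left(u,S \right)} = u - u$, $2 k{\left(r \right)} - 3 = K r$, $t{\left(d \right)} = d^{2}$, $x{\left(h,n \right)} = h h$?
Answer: $20164$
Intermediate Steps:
$K = -2$ ($K = -4 + 2 = -2$)
$x{\left(h,n \right)} = h^{2}$
$k{\left(r \right)} = \frac{3}{2} - r$ ($k{\left(r \right)} = \frac{3}{2} + \frac{\left(-2\right) r}{2} = \frac{3}{2} - r$)
$L{\left(u,S \right)} = 0$
$L{\left(0 \left(k{\left(2 \right)} + 0\right),t{\left(12 \right)} \right)} + x{\left(142,27 \right)} = 0 + 142^{2} = 0 + 20164 = 20164$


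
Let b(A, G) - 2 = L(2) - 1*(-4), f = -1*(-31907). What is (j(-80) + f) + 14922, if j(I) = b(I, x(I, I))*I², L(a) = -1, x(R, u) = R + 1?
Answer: 78829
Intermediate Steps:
f = 31907
x(R, u) = 1 + R
b(A, G) = 5 (b(A, G) = 2 + (-1 - 1*(-4)) = 2 + (-1 + 4) = 2 + 3 = 5)
j(I) = 5*I²
(j(-80) + f) + 14922 = (5*(-80)² + 31907) + 14922 = (5*6400 + 31907) + 14922 = (32000 + 31907) + 14922 = 63907 + 14922 = 78829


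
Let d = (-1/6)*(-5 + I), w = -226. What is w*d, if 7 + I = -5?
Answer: -1921/3 ≈ -640.33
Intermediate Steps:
I = -12 (I = -7 - 5 = -12)
d = 17/6 (d = (-1/6)*(-5 - 12) = -1*⅙*(-17) = -⅙*(-17) = 17/6 ≈ 2.8333)
w*d = -226*17/6 = -1921/3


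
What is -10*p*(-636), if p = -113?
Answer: -718680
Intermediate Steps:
-10*p*(-636) = -10*(-113)*(-636) = 1130*(-636) = -718680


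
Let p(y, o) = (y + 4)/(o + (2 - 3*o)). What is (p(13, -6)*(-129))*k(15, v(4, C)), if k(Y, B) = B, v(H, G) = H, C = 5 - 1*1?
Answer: -4386/7 ≈ -626.57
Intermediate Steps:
C = 4 (C = 5 - 1 = 4)
p(y, o) = (4 + y)/(2 - 2*o)
(p(13, -6)*(-129))*k(15, v(4, C)) = (((-4 - 1*13)/(2*(-1 - 6)))*(-129))*4 = (((½)*(-4 - 13)/(-7))*(-129))*4 = (((½)*(-⅐)*(-17))*(-129))*4 = ((17/14)*(-129))*4 = -2193/14*4 = -4386/7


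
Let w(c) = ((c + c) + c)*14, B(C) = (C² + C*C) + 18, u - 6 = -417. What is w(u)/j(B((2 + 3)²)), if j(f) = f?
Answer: -8631/634 ≈ -13.614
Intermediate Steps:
u = -411 (u = 6 - 417 = -411)
B(C) = 18 + 2*C² (B(C) = (C² + C²) + 18 = 2*C² + 18 = 18 + 2*C²)
w(c) = 42*c (w(c) = (2*c + c)*14 = (3*c)*14 = 42*c)
w(u)/j(B((2 + 3)²)) = (42*(-411))/(18 + 2*((2 + 3)²)²) = -17262/(18 + 2*(5²)²) = -17262/(18 + 2*25²) = -17262/(18 + 2*625) = -17262/(18 + 1250) = -17262/1268 = -17262*1/1268 = -8631/634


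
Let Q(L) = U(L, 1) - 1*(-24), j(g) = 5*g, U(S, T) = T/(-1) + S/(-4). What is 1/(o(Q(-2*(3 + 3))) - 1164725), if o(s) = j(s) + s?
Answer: -1/1164569 ≈ -8.5869e-7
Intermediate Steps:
U(S, T) = -T - S/4 (U(S, T) = T*(-1) + S*(-¼) = -T - S/4)
Q(L) = 23 - L/4 (Q(L) = (-1*1 - L/4) - 1*(-24) = (-1 - L/4) + 24 = 23 - L/4)
o(s) = 6*s (o(s) = 5*s + s = 6*s)
1/(o(Q(-2*(3 + 3))) - 1164725) = 1/(6*(23 - (-1)*(3 + 3)/2) - 1164725) = 1/(6*(23 - (-1)*6/2) - 1164725) = 1/(6*(23 - ¼*(-12)) - 1164725) = 1/(6*(23 + 3) - 1164725) = 1/(6*26 - 1164725) = 1/(156 - 1164725) = 1/(-1164569) = -1/1164569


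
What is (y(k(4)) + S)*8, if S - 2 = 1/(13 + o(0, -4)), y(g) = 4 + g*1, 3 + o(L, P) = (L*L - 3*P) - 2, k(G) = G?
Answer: 402/5 ≈ 80.400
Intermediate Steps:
o(L, P) = -5 + L² - 3*P (o(L, P) = -3 + ((L*L - 3*P) - 2) = -3 + ((L² - 3*P) - 2) = -3 + (-2 + L² - 3*P) = -5 + L² - 3*P)
y(g) = 4 + g
S = 41/20 (S = 2 + 1/(13 + (-5 + 0² - 3*(-4))) = 2 + 1/(13 + (-5 + 0 + 12)) = 2 + 1/(13 + 7) = 2 + 1/20 = 41/20 ≈ 2.0500)
(y(k(4)) + S)*8 = ((4 + 4) + 41/20)*8 = (8 + 41/20)*8 = (201/20)*8 = 402/5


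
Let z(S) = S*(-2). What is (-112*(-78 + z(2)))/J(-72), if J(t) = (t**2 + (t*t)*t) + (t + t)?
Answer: -574/23013 ≈ -0.024942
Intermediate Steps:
z(S) = -2*S
J(t) = t**2 + t**3 + 2*t (J(t) = (t**2 + t**2*t) + 2*t = (t**2 + t**3) + 2*t = t**2 + t**3 + 2*t)
(-112*(-78 + z(2)))/J(-72) = (-112*(-78 - 2*2))/((-72*(2 - 72 + (-72)**2))) = (-112*(-78 - 4))/((-72*(2 - 72 + 5184))) = (-112*(-82))/((-72*5114)) = 9184/(-368208) = 9184*(-1/368208) = -574/23013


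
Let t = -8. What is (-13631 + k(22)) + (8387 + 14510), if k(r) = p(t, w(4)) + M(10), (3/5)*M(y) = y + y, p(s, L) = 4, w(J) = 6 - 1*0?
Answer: 27910/3 ≈ 9303.3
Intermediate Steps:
w(J) = 6 (w(J) = 6 + 0 = 6)
M(y) = 10*y/3 (M(y) = 5*(y + y)/3 = 5*(2*y)/3 = 10*y/3)
k(r) = 112/3 (k(r) = 4 + (10/3)*10 = 4 + 100/3 = 112/3)
(-13631 + k(22)) + (8387 + 14510) = (-13631 + 112/3) + (8387 + 14510) = -40781/3 + 22897 = 27910/3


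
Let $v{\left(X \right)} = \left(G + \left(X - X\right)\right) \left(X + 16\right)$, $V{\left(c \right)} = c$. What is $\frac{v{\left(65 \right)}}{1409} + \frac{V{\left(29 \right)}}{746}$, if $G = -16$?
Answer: $- \frac{925955}{1051114} \approx -0.88093$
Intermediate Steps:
$v{\left(X \right)} = -256 - 16 X$ ($v{\left(X \right)} = \left(-16 + \left(X - X\right)\right) \left(X + 16\right) = \left(-16 + 0\right) \left(16 + X\right) = - 16 \left(16 + X\right) = -256 - 16 X$)
$\frac{v{\left(65 \right)}}{1409} + \frac{V{\left(29 \right)}}{746} = \frac{-256 - 1040}{1409} + \frac{29}{746} = \left(-256 - 1040\right) \frac{1}{1409} + 29 \cdot \frac{1}{746} = \left(-1296\right) \frac{1}{1409} + \frac{29}{746} = - \frac{1296}{1409} + \frac{29}{746} = - \frac{925955}{1051114}$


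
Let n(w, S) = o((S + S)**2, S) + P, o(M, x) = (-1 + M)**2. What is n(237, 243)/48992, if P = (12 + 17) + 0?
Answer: 27894039027/24496 ≈ 1.1387e+6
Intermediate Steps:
P = 29 (P = 29 + 0 = 29)
n(w, S) = 29 + (-1 + 4*S**2)**2 (n(w, S) = (-1 + (S + S)**2)**2 + 29 = (-1 + (2*S)**2)**2 + 29 = (-1 + 4*S**2)**2 + 29 = 29 + (-1 + 4*S**2)**2)
n(237, 243)/48992 = (29 + (-1 + 4*243**2)**2)/48992 = (29 + (-1 + 4*59049)**2)*(1/48992) = (29 + (-1 + 236196)**2)*(1/48992) = (29 + 236195**2)*(1/48992) = (29 + 55788078025)*(1/48992) = 55788078054*(1/48992) = 27894039027/24496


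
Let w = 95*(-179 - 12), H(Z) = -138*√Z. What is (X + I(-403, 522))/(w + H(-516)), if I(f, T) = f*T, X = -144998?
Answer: 6448079780/339067729 - 98080464*I*√129/339067729 ≈ 19.017 - 3.2854*I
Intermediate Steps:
I(f, T) = T*f
w = -18145 (w = 95*(-191) = -18145)
(X + I(-403, 522))/(w + H(-516)) = (-144998 + 522*(-403))/(-18145 - 276*I*√129) = (-144998 - 210366)/(-18145 - 276*I*√129) = -355364/(-18145 - 276*I*√129)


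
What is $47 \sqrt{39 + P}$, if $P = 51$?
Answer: $141 \sqrt{10} \approx 445.88$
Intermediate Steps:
$47 \sqrt{39 + P} = 47 \sqrt{39 + 51} = 47 \sqrt{90} = 47 \cdot 3 \sqrt{10} = 141 \sqrt{10}$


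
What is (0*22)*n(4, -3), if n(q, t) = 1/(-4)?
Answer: 0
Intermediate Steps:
n(q, t) = -¼
(0*22)*n(4, -3) = (0*22)*(-¼) = 0*(-¼) = 0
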